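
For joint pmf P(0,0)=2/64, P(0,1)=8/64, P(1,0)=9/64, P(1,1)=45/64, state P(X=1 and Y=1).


Read from table: P(X=1, Y=1) = 45/64

45/64


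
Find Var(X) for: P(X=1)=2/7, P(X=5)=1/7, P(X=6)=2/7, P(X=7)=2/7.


E[X] = 33/7, E[X^2] = 197/7
Var(X) = E[X^2] - (E[X])^2 = 197/7 - (33/7)^2 = 290/49

290/49


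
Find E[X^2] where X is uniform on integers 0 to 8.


E[X^2] = (1/9) * sum(x^2 for x=0..8)
= 204/9 = 68/3

68/3


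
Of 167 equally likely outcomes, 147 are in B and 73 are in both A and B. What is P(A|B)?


P(A|B) = P(A∩B)/P(B) = (73/167)/(147/167) = 73/147

73/147


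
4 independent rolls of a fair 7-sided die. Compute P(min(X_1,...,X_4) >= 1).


P(min >= 1) = P(all X_i >= 1) = (P(X_1 >= 1))^4
= (7/7)^4 = 1^4 = 1

1


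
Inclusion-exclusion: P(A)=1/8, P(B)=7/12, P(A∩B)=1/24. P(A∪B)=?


P(A∪B) = P(A) + P(B) - P(A∩B)
= 1/8 + 7/12 - 1/24 = 2/3

2/3


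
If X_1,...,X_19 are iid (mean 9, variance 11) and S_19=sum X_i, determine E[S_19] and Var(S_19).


E[S_n] = n*mu = 19*9 = 171
Var(S_n) = n*sigma^2 = 19*11 = 209

E[S_19]=171, Var(S_19)=209


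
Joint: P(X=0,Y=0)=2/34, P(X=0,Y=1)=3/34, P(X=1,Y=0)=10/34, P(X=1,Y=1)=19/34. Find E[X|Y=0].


P(Y=0) = 12/34
E[X|Y=0] = (0*2 + 1*10)/12 = 10/12 = 5/6

5/6


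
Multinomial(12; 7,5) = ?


12! = 479001600
Denominator: 7!=5040 * 5!=120
Coefficient = 479001600 / 604800 = 792

792


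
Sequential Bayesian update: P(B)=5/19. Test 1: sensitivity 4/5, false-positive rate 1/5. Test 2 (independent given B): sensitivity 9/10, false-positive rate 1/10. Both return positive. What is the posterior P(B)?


After test 1: P(+) = 4/5*5/19 + 1/5*14/19 = 34/95
P(B|+) = (4/19)/(34/95) = 10/17
After test 2 (use post1 as new prior): P(+) = 9/10*10/17 + 1/10*7/17 = 97/170
P(B|+,+) = (9/17)/(97/170) = 90/97

90/97


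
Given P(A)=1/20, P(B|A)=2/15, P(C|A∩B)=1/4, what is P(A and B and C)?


P(A∩B∩C) = P(A) * P(B|A) * P(C|A∩B)
= 1/20 * 2/15 * 1/4
= 1/150 * 1/4 = 1/600

1/600


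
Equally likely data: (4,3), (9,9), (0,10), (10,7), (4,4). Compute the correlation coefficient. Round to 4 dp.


Cov(X,Y) = 0.1600, Var(X) = 13.4400, Var(Y) = 7.4400
rho = Cov/(sqrt(VarX)*sqrt(VarY)) = 0.0160

0.0160


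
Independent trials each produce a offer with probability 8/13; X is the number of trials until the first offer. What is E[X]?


For geometric (trials until first success), E[X] = 1/p = 1/(8/13) = 13/8

13/8


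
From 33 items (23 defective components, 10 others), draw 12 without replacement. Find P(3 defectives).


P(X=3) = C(23,3)*C(10,9) / C(33,12)
= 1771*10 / 354817320
= 17710/354817320 = 7/140244

7/140244


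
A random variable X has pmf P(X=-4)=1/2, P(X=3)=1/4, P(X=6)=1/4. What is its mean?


E[X] = sum(x * P(x))
= -4*1/2 + 3*1/4 + 6*1/4
= 1/4

1/4


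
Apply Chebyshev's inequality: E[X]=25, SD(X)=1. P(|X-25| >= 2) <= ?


k = 2/1 = 2
Chebyshev: P(|X-mu| >= k*sigma) <= 1/k^2 = 1/2^2 = 1/4

1/4


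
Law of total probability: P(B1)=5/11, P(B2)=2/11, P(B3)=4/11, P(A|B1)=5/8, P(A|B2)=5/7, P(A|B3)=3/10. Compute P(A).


P(A) = P(A|B1)P(B1) + P(A|B2)P(B2) + P(A|B3)P(B3)
= 5/8*5/11 + 5/7*2/11 + 3/10*4/11
= 25/88 + 10/77 + 6/55 = 1611/3080

1611/3080


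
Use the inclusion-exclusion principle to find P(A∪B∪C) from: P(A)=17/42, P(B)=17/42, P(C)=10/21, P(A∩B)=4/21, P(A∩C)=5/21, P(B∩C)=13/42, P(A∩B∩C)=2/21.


P(A∪B∪C) = P(A)+P(B)+P(C) - P(AB)-P(AC)-P(BC) + P(ABC)
= 17/42+17/42+10/21 - 4/21-5/21-13/42 + 2/21
= 9/14

9/14


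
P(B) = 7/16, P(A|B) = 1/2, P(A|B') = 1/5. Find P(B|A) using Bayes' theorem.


P(A) = P(A|B)P(B) + P(A|B')P(B') = 1/2*7/16 + 1/5*9/16 = 53/160
P(B|A) = P(A|B)P(B)/P(A) = (7/32)/(53/160) = 35/53

35/53


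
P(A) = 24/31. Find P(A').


P(A') = 1 - P(A) = 1 - 24/31 = 7/31

7/31


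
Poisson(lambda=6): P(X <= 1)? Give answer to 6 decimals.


P(X<=1) = e^(-6)*6^0/0! + e^(-6)*6^1/1!
≈ 0.0024787522 + 0.0148725131
= 0.0173512653
≈ 0.017351

0.017351


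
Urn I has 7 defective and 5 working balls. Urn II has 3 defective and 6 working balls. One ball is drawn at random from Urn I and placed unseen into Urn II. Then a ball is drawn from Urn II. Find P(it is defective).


P(transfer defective) = 7/12; P(transfer working) = 5/12
If defective transferred: Urn II has 4 defective of 10, so P(defective|defective moved) = 2/5
If working transferred: Urn II has 3 defective of 10, so P(defective|working moved) = 3/10
By total probability: P(defective) = 7/12*2/5 + 5/12*3/10 = 43/120

43/120


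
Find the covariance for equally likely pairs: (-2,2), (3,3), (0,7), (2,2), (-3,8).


E[X]=0, E[Y]=22/5, E[XY]=-3
Cov(X,Y) = E[XY] - E[X]E[Y] = -3 - 0*22/5 = -3

-3


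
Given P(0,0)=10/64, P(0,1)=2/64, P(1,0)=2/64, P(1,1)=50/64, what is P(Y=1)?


P(Y=1) = P(0,1)+P(1,1) = 2/64 + 50/64 = 52/64 = 13/16

13/16


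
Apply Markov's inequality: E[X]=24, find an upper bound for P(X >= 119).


Markov: P(X >= a) <= E[X]/a
P(X >= 119) <= 24/119

24/119


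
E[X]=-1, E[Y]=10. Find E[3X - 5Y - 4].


E[3X - 5Y - 4] = 3*E[X] - 5*E[Y] - 4
= (3)*(-1) + (-5)*(10) + (-4)
= -3 - 50 - 4 = -57

-57


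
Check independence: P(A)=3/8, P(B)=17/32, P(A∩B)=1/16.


P(A)*P(B) = 3/8*17/32 = 51/256
P(A∩B) = 1/16 != 51/256, so not independent

No, A and B are not independent


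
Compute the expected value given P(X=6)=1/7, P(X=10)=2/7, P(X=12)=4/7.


E[X] = sum(x * P(x))
= 6*1/7 + 10*2/7 + 12*4/7
= 74/7

74/7


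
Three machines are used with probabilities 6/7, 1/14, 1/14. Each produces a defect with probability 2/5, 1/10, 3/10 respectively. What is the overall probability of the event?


P(A) = P(A|B1)P(B1) + P(A|B2)P(B2) + P(A|B3)P(B3)
= 2/5*6/7 + 1/10*1/14 + 3/10*1/14
= 12/35 + 1/140 + 3/140 = 13/35

13/35


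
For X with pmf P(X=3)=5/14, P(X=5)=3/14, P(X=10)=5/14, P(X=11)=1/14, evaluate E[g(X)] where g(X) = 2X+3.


E[2X+3] = sum(g(x)*P(x))
= 9*5/14 + 13*3/14 + 23*5/14 + 25*1/14
= 16

16


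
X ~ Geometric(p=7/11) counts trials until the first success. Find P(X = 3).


P(X=3) = (1-p)^2 * p = (4/11)^2 * 7/11
= 16/121 * 7/11 = 112/1331

112/1331


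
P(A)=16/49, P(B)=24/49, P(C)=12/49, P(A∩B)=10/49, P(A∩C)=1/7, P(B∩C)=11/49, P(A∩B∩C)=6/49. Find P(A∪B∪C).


P(A∪B∪C) = P(A)+P(B)+P(C) - P(AB)-P(AC)-P(BC) + P(ABC)
= 16/49+24/49+12/49 - 10/49-1/7-11/49 + 6/49
= 30/49

30/49


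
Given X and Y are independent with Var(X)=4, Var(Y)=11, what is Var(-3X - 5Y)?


Independence => Cov(X,Y)=0
Var(-3X - 5Y) = (-3)^2*Var(X) + (-5)^2*Var(Y)
= 9*4 + 25*11 = 311

311


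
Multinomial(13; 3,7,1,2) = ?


13! = 6227020800
Denominator: 3!=6 * 7!=5040 * 1!=1 * 2!=2
Coefficient = 6227020800 / 60480 = 102960

102960


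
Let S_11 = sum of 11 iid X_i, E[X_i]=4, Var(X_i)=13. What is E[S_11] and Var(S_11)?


E[S_n] = n*mu = 11*4 = 44
Var(S_n) = n*sigma^2 = 11*13 = 143

E[S_11]=44, Var(S_11)=143


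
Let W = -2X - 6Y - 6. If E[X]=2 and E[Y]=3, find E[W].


E[-2X - 6Y - 6] = -2*E[X] - 6*E[Y] - 6
= (-2)*(2) + (-6)*(3) + (-6)
= -4 - 18 - 6 = -28

-28


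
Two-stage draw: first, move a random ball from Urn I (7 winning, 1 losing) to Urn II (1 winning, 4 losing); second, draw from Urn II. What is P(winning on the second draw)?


P(transfer winning) = 7/8; P(transfer losing) = 1/8
If winning transferred: Urn II has 2 winning of 6, so P(winning|winning moved) = 1/3
If losing transferred: Urn II has 1 winning of 6, so P(winning|losing moved) = 1/6
By total probability: P(winning) = 7/8*1/3 + 1/8*1/6 = 5/16

5/16


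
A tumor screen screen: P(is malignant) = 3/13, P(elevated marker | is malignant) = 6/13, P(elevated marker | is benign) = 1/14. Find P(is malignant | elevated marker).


P(A) = P(A|B)P(B) + P(A|B')P(B') = 6/13*3/13 + 1/14*10/13 = 191/1183
P(B|A) = P(A|B)P(B)/P(A) = (18/169)/(191/1183) = 126/191

126/191


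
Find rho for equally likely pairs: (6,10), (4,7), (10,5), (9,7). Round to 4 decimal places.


Cov(X,Y) = -2.3125, Var(X) = 5.6875, Var(Y) = 3.1875
rho = Cov/(sqrt(VarX)*sqrt(VarY)) = -0.5431

-0.5431


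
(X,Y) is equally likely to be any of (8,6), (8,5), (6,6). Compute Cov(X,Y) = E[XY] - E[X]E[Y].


E[X]=22/3, E[Y]=17/3, E[XY]=124/3
Cov(X,Y) = E[XY] - E[X]E[Y] = 124/3 - 22/3*17/3 = -2/9

-2/9


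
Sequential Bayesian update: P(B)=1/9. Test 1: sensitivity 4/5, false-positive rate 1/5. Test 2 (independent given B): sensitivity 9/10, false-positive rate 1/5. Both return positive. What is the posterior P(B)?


After test 1: P(+) = 4/5*1/9 + 1/5*8/9 = 4/15
P(B|+) = (4/45)/(4/15) = 1/3
After test 2 (use post1 as new prior): P(+) = 9/10*1/3 + 1/5*2/3 = 13/30
P(B|+,+) = (3/10)/(13/30) = 9/13

9/13


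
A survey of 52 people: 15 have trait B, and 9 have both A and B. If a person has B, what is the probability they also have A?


P(A|B) = P(A∩B)/P(B) = (9/52)/(15/52) = 9/15 = 3/5

3/5


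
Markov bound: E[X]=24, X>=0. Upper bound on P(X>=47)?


Markov: P(X >= a) <= E[X]/a
P(X >= 47) <= 24/47

24/47


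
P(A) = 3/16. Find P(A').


P(A') = 1 - P(A) = 1 - 3/16 = 13/16

13/16


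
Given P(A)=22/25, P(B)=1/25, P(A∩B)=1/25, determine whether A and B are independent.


P(A)*P(B) = 22/25*1/25 = 22/625
P(A∩B) = 1/25 != 22/625, so not independent

No, A and B are not independent


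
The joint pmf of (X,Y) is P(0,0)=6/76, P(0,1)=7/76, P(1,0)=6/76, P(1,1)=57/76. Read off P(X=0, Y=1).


Read from table: P(X=0, Y=1) = 7/76

7/76


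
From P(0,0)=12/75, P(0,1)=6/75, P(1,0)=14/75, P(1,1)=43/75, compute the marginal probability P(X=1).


P(X=1) = P(1,0)+P(1,1) = 14/75 + 43/75 = 57/75 = 19/25

19/25


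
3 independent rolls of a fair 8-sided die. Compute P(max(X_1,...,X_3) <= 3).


P(max <= 3) = P(all X_i <= 3) = (P(X_1 <= 3))^3
= (3/8)^3 = 27/512

27/512


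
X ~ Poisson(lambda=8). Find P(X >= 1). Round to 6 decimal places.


P(X>=1) = 1 - P(X<=0) = 1 - (e^(-8)*8^0/0!)
≈ 1 - 0.0003354626 = 0.9996645374
≈ 0.999665

0.999665


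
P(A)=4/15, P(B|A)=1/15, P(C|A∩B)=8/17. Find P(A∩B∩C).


P(A∩B∩C) = P(A) * P(B|A) * P(C|A∩B)
= 4/15 * 1/15 * 8/17
= 4/225 * 8/17 = 32/3825

32/3825


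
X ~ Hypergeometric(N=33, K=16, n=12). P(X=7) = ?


P(X=7) = C(16,7)*C(17,5) / C(33,12)
= 11440*6188 / 354817320
= 70790720/354817320 = 12376/62031

12376/62031


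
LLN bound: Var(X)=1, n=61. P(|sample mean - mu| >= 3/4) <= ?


Var(Xbar) = Var(X)/n = 1/61
Chebyshev: P(|Xbar-mu| >= 3/4) <= Var(Xbar)/(3/4)^2 = (1/61)/(9/16) = 16/549

16/549


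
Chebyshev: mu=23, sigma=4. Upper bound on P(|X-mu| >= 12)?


k = 12/4 = 3
Chebyshev: P(|X-mu| >= k*sigma) <= 1/k^2 = 1/3^2 = 1/9

1/9


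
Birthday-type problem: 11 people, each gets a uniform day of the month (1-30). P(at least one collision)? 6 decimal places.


P(all different) = prod((30-i)/30 for i=0..10) = 0.123093
P(at least one match) = 1 - 0.123093 = 0.876907

0.876907


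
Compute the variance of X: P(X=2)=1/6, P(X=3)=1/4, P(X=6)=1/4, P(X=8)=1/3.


E[X] = 21/4, E[X^2] = 133/4
Var(X) = E[X^2] - (E[X])^2 = 133/4 - (21/4)^2 = 91/16

91/16


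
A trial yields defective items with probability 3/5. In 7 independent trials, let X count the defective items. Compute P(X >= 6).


P(X>=6) = P(X=6) + P(X=7)
= 10206/78125 + 2187/78125
= 12393/78125

12393/78125


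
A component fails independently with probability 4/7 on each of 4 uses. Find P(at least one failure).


P(at least one) = 1 - P(none)
P(none) = (1 - 4/7)^4 = (3/7)^4 = 81/2401
P(at least one) = 1 - 81/2401 = 2320/2401

2320/2401


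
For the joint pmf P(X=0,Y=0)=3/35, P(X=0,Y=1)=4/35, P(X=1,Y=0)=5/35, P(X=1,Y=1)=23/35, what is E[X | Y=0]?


P(Y=0) = 8/35
E[X|Y=0] = (0*3 + 1*5)/8 = 5/8

5/8


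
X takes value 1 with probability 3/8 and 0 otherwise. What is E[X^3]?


For Bernoulli: X in {0,1}
E[X^3] = 0^3*(1-3/8) + 1^3*3/8 = 3/8

3/8


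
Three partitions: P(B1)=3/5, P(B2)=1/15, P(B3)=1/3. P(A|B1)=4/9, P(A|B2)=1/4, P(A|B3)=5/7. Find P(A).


P(A) = P(A|B1)P(B1) + P(A|B2)P(B2) + P(A|B3)P(B3)
= 4/9*3/5 + 1/4*1/15 + 5/7*1/3
= 4/15 + 1/60 + 5/21 = 73/140

73/140


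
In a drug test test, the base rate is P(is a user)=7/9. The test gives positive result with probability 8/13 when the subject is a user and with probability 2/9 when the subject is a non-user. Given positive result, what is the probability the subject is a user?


P(A) = P(A|B)P(B) + P(A|B')P(B') = 8/13*7/9 + 2/9*2/9 = 556/1053
P(B|A) = P(A|B)P(B)/P(A) = (56/117)/(556/1053) = 126/139

126/139


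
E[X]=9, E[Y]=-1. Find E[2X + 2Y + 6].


E[2X + 2Y + 6] = 2*E[X] + 2*E[Y] + 6
= (2)*(9) + (2)*(-1) + (6)
= 18 - 2 + 6 = 22

22


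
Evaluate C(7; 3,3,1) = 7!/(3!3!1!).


7! = 5040
Denominator: 3!=6 * 3!=6 * 1!=1
Coefficient = 5040 / 36 = 140

140


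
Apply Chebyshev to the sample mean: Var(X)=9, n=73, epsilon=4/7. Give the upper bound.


Var(Xbar) = Var(X)/n = 9/73
Chebyshev: P(|Xbar-mu| >= 4/7) <= Var(Xbar)/(4/7)^2 = (9/73)/(16/49) = 441/1168

441/1168


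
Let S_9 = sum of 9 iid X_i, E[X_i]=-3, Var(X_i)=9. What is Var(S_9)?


By independence, Var(S_n) = n*Var(X_1) = 9*9 = 81

81


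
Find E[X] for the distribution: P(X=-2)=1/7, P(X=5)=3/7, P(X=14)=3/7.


E[X] = sum(x * P(x))
= -2*1/7 + 5*3/7 + 14*3/7
= 55/7

55/7


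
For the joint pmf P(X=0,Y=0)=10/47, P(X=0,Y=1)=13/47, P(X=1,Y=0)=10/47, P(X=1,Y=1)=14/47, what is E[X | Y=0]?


P(Y=0) = 20/47
E[X|Y=0] = (0*10 + 1*10)/20 = 10/20 = 1/2

1/2


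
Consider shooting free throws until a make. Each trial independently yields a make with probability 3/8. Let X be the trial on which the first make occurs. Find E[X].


For geometric (trials until first success), E[X] = 1/p = 1/(3/8) = 8/3

8/3


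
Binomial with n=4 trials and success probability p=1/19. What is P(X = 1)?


P(X=1) = C(4,1) * p^1 * (1-p)^3
= 4 * 1/19 * 5832/6859
= 23328/130321

23328/130321


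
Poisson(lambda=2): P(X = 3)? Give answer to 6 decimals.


P(X=3) = e^(-2) * 2^3 / 3!
≈ 0.1353352832 * 8 / 6
≈ 0.180447

0.180447


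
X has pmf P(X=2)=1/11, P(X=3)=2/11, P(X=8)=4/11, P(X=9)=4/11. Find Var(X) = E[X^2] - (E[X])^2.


E[X] = 76/11, E[X^2] = 602/11
Var(X) = E[X^2] - (E[X])^2 = 602/11 - (76/11)^2 = 846/121

846/121


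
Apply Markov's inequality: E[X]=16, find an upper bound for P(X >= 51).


Markov: P(X >= a) <= E[X]/a
P(X >= 51) <= 16/51

16/51


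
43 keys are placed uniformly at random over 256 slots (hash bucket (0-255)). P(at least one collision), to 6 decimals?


P(all different) = prod((256-i)/256 for i=0..42) = 0.023741
P(at least one match) = 1 - 0.023741 = 0.976259

0.976259


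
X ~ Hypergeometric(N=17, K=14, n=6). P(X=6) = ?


P(X=6) = C(14,6)*C(3,0) / C(17,6)
= 3003*1 / 12376
= 3003/12376 = 33/136

33/136


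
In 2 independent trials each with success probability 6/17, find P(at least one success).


P(at least one) = 1 - P(none)
P(none) = (1 - 6/17)^2 = (11/17)^2 = 121/289
P(at least one) = 1 - 121/289 = 168/289

168/289


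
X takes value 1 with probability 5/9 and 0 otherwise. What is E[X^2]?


For Bernoulli: X in {0,1}
E[X^2] = 0^2*(1-5/9) + 1^2*5/9 = 5/9

5/9


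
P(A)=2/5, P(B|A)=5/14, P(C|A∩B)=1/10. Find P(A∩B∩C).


P(A∩B∩C) = P(A) * P(B|A) * P(C|A∩B)
= 2/5 * 5/14 * 1/10
= 1/7 * 1/10 = 1/70

1/70


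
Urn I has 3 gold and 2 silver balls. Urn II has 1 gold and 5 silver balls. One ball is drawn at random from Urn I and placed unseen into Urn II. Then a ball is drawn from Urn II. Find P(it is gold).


P(transfer gold) = 3/5; P(transfer silver) = 2/5
If gold transferred: Urn II has 2 gold of 7, so P(gold|gold moved) = 2/7
If silver transferred: Urn II has 1 gold of 7, so P(gold|silver moved) = 1/7
By total probability: P(gold) = 3/5*2/7 + 2/5*1/7 = 8/35

8/35


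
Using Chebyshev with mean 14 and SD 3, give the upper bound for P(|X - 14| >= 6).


k = 6/3 = 2
Chebyshev: P(|X-mu| >= k*sigma) <= 1/k^2 = 1/2^2 = 1/4

1/4


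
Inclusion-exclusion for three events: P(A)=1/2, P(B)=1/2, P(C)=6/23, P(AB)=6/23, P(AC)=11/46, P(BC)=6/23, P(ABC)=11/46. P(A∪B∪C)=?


P(A∪B∪C) = P(A)+P(B)+P(C) - P(AB)-P(AC)-P(BC) + P(ABC)
= 1/2+1/2+6/23 - 6/23-11/46-6/23 + 11/46
= 17/23

17/23


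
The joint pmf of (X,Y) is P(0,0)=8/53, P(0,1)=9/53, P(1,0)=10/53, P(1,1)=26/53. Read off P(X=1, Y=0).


Read from table: P(X=1, Y=0) = 10/53

10/53


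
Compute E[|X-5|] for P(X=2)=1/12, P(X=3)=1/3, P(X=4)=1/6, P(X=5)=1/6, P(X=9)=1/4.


E[|X-5|] = sum(g(x)*P(x))
= 3*1/12 + 2*1/3 + 1*1/6 + 0*1/6 + 4*1/4
= 25/12

25/12


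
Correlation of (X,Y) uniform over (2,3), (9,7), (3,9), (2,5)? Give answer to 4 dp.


Cov(X,Y) = 2.5000, Var(X) = 8.5000, Var(Y) = 5.0000
rho = Cov/(sqrt(VarX)*sqrt(VarY)) = 0.3835

0.3835


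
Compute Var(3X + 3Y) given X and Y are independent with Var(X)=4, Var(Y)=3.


Independence => Cov(X,Y)=0
Var(3X + 3Y) = 3^2*Var(X) + 3^2*Var(Y)
= 9*4 + 9*3 = 63

63


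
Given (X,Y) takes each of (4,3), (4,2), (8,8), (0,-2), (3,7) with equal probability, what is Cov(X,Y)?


E[X]=19/5, E[Y]=18/5, E[XY]=21
Cov(X,Y) = E[XY] - E[X]E[Y] = 21 - 19/5*18/5 = 183/25

183/25


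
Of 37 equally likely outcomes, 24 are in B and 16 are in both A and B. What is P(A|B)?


P(A|B) = P(A∩B)/P(B) = (16/37)/(24/37) = 16/24 = 2/3

2/3


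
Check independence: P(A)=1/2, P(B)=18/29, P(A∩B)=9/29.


P(A)*P(B) = 1/2*18/29 = 9/29
P(A∩B) = 9/29, which equals P(A)P(B), so independent

Yes, A and B are independent


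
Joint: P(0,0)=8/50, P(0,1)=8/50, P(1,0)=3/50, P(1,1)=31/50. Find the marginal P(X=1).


P(X=1) = P(1,0)+P(1,1) = 3/50 + 31/50 = 34/50 = 17/25

17/25


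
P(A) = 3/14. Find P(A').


P(A') = 1 - P(A) = 1 - 3/14 = 11/14

11/14


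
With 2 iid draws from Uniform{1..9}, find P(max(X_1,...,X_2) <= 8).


P(max <= 8) = P(all X_i <= 8) = (P(X_1 <= 8))^2
= (8/9)^2 = 64/81

64/81


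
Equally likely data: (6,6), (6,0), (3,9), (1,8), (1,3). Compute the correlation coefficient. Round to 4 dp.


Cov(X,Y) = -2.8800, Var(X) = 5.0400, Var(Y) = 10.9600
rho = Cov/(sqrt(VarX)*sqrt(VarY)) = -0.3875

-0.3875


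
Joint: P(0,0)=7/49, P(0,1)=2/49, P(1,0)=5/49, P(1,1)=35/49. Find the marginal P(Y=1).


P(Y=1) = P(0,1)+P(1,1) = 2/49 + 35/49 = 37/49

37/49


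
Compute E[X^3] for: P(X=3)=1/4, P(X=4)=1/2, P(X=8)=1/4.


E[X^3] = sum(x^3 * P(x))
= 27*1/4 + 64*1/2 + 512*1/4
= 667/4

667/4


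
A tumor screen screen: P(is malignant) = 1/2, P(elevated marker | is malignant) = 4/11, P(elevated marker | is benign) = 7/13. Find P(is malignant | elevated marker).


P(A) = P(A|B)P(B) + P(A|B')P(B') = 4/11*1/2 + 7/13*1/2 = 129/286
P(B|A) = P(A|B)P(B)/P(A) = (2/11)/(129/286) = 52/129

52/129


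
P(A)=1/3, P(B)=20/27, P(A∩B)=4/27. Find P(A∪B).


P(A∪B) = P(A) + P(B) - P(A∩B)
= 1/3 + 20/27 - 4/27 = 25/27

25/27


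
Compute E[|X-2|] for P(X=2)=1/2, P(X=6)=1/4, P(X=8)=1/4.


E[|X-2|] = sum(g(x)*P(x))
= 0*1/2 + 4*1/4 + 6*1/4
= 5/2

5/2


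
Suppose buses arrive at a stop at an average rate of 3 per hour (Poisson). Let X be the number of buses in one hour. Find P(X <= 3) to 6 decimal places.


P(X<=3) = e^(-3)*3^0/0! + e^(-3)*3^1/1! + e^(-3)*3^2/2! + e^(-3)*3^3/3!
≈ 0.0497870684 + 0.1493612051 + 0.2240418077 + 0.2240418077
= 0.6472318889
≈ 0.647232

0.647232


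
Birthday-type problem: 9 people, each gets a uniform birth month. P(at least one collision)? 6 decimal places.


P(all different) = prod((12-i)/12 for i=0..8) = 0.015472
P(at least one match) = 1 - 0.015472 = 0.984528

0.984528


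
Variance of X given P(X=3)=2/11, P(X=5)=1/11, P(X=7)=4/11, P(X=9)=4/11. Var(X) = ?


E[X] = 75/11, E[X^2] = 563/11
Var(X) = E[X^2] - (E[X])^2 = 563/11 - (75/11)^2 = 568/121

568/121


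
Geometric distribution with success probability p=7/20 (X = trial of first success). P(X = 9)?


P(X=9) = (1-p)^8 * p = (13/20)^8 * 7/20
= 815730721/25600000000 * 7/20 = 5710115047/512000000000

5710115047/512000000000


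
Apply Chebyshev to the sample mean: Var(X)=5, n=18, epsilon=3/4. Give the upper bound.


Var(Xbar) = Var(X)/n = 5/18
Chebyshev: P(|Xbar-mu| >= 3/4) <= Var(Xbar)/(3/4)^2 = (5/18)/(9/16) = 40/81

40/81


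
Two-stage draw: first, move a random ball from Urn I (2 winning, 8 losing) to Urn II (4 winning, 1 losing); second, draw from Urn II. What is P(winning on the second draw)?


P(transfer winning) = 2/10 = 1/5; P(transfer losing) = 4/5
If winning transferred: Urn II has 5 winning of 6, so P(winning|winning moved) = 5/6
If losing transferred: Urn II has 4 winning of 6, so P(winning|losing moved) = 2/3
By total probability: P(winning) = 1/5*5/6 + 4/5*2/3 = 7/10

7/10


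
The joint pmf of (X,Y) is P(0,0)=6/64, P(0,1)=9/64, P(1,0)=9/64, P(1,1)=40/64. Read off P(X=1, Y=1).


Read from table: P(X=1, Y=1) = 40/64 = 5/8

5/8


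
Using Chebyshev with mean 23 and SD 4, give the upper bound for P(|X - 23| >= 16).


k = 16/4 = 4
Chebyshev: P(|X-mu| >= k*sigma) <= 1/k^2 = 1/4^2 = 1/16

1/16


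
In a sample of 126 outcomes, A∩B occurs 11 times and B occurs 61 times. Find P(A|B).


P(A|B) = P(A∩B)/P(B) = (11/126)/(61/126) = 11/61

11/61


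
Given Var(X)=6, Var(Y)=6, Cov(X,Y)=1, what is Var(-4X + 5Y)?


Var(-4X + 5Y) = (-4)^2*Var(X) + 5^2*Var(Y) + 2*(-4)*5*Cov(X,Y)
= 16*6 + 25*6 - 40*1
= 96 + 150 - 40 = 206

206


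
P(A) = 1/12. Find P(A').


P(A') = 1 - P(A) = 1 - 1/12 = 11/12

11/12


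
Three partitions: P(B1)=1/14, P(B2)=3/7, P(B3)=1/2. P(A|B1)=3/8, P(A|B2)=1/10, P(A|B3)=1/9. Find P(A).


P(A) = P(A|B1)P(B1) + P(A|B2)P(B2) + P(A|B3)P(B3)
= 3/8*1/14 + 1/10*3/7 + 1/9*1/2
= 3/112 + 3/70 + 1/18 = 631/5040

631/5040


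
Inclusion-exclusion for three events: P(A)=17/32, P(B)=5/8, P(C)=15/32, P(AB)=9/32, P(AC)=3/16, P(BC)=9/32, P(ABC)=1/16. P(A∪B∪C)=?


P(A∪B∪C) = P(A)+P(B)+P(C) - P(AB)-P(AC)-P(BC) + P(ABC)
= 17/32+5/8+15/32 - 9/32-3/16-9/32 + 1/16
= 15/16

15/16


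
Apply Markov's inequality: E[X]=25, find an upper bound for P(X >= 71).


Markov: P(X >= a) <= E[X]/a
P(X >= 71) <= 25/71

25/71


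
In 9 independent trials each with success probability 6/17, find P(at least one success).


P(at least one) = 1 - P(none)
P(none) = (1 - 6/17)^9 = (11/17)^9 = 2357947691/118587876497
P(at least one) = 1 - 2357947691/118587876497 = 116229928806/118587876497

116229928806/118587876497


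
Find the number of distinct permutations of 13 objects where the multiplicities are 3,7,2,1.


13! = 6227020800
Denominator: 3!=6 * 7!=5040 * 2!=2 * 1!=1
Coefficient = 6227020800 / 60480 = 102960

102960


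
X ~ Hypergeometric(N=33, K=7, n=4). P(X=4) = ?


P(X=4) = C(7,4)*C(26,0) / C(33,4)
= 35*1 / 40920
= 35/40920 = 7/8184

7/8184


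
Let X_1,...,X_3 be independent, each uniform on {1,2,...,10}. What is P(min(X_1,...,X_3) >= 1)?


P(min >= 1) = P(all X_i >= 1) = (P(X_1 >= 1))^3
= (10/10)^3 = 1^3 = 1

1


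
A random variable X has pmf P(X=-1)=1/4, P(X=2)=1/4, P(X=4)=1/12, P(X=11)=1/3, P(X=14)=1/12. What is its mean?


E[X] = sum(x * P(x))
= -1*1/4 + 2*1/4 + 4*1/12 + 11*1/3 + 14*1/12
= 65/12

65/12


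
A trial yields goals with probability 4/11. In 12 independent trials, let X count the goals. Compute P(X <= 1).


P(X<=1) = P(X=0) + P(X=1)
= 13841287201/3138428376721 + 94911683664/3138428376721
= 9886633715/285311670611

9886633715/285311670611


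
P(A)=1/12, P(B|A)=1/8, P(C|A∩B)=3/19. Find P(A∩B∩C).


P(A∩B∩C) = P(A) * P(B|A) * P(C|A∩B)
= 1/12 * 1/8 * 3/19
= 1/96 * 3/19 = 1/608

1/608


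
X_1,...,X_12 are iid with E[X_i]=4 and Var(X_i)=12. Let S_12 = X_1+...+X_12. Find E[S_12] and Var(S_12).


E[S_n] = n*mu = 12*4 = 48
Var(S_n) = n*sigma^2 = 12*12 = 144

E[S_12]=48, Var(S_12)=144


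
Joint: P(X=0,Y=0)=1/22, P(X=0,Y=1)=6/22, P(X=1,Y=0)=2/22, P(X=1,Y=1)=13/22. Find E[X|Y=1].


P(Y=1) = 19/22
E[X|Y=1] = (0*6 + 1*13)/19 = 13/19

13/19


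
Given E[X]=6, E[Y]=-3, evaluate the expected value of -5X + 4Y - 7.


E[-5X + 4Y - 7] = -5*E[X] + 4*E[Y] - 7
= (-5)*(6) + (4)*(-3) + (-7)
= -30 - 12 - 7 = -49

-49


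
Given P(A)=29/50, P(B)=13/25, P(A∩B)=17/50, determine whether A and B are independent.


P(A)*P(B) = 29/50*13/25 = 377/1250
P(A∩B) = 17/50 != 377/1250, so not independent

No, A and B are not independent


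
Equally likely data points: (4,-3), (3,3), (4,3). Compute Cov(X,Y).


E[X]=11/3, E[Y]=1, E[XY]=3
Cov(X,Y) = E[XY] - E[X]E[Y] = 3 - 11/3*1 = -2/3

-2/3


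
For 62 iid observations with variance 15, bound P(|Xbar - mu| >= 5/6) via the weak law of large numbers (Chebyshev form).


Var(Xbar) = Var(X)/n = 15/62
Chebyshev: P(|Xbar-mu| >= 5/6) <= Var(Xbar)/(5/6)^2 = (15/62)/(25/36) = 54/155

54/155


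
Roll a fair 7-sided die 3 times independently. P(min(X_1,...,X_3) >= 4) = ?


P(min >= 4) = P(all X_i >= 4) = (P(X_1 >= 4))^3
= (4/7)^3 = 64/343

64/343


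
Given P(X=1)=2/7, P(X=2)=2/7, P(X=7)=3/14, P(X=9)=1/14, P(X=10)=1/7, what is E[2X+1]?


E[2X+1] = sum(g(x)*P(x))
= 3*2/7 + 5*2/7 + 15*3/14 + 19*1/14 + 21*1/7
= 69/7

69/7


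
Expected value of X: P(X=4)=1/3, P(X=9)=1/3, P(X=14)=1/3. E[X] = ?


E[X] = sum(x * P(x))
= 4*1/3 + 9*1/3 + 14*1/3
= 9

9


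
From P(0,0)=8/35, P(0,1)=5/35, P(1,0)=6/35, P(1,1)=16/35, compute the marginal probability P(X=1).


P(X=1) = P(1,0)+P(1,1) = 6/35 + 16/35 = 22/35

22/35


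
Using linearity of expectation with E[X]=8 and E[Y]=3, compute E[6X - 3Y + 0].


E[6X - 3Y + 0] = 6*E[X] - 3*E[Y] + 0
= (6)*(8) + (-3)*(3) + (0)
= 48 - 9 + 0 = 39

39


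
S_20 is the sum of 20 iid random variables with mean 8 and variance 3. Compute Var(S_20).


By independence, Var(S_n) = n*Var(X_1) = 20*3 = 60

60


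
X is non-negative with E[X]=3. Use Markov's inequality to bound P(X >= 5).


Markov: P(X >= a) <= E[X]/a
P(X >= 5) <= 3/5

3/5


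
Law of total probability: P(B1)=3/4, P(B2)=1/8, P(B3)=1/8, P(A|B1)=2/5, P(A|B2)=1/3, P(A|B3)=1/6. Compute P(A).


P(A) = P(A|B1)P(B1) + P(A|B2)P(B2) + P(A|B3)P(B3)
= 2/5*3/4 + 1/3*1/8 + 1/6*1/8
= 3/10 + 1/24 + 1/48 = 29/80

29/80


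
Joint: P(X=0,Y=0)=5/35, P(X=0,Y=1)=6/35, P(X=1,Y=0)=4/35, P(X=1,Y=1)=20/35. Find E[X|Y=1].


P(Y=1) = 26/35
E[X|Y=1] = (0*6 + 1*20)/26 = 20/26 = 10/13

10/13


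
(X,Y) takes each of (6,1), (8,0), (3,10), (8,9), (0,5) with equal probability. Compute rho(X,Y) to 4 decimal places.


Cov(X,Y) = -3.4000, Var(X) = 9.6000, Var(Y) = 16.4000
rho = Cov/(sqrt(VarX)*sqrt(VarY)) = -0.2710

-0.2710


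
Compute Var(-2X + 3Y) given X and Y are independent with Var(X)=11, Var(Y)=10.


Independence => Cov(X,Y)=0
Var(-2X + 3Y) = (-2)^2*Var(X) + 3^2*Var(Y)
= 4*11 + 9*10 = 134

134


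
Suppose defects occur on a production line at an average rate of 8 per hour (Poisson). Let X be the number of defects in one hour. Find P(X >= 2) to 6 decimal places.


P(X>=2) = 1 - P(X<=1) = 1 - (e^(-8)*8^0/0! + e^(-8)*8^1/1!)
≈ 1 - (0.0003354626 + 0.0026837010)
= 1 - 0.0030191636 = 0.9969808364
≈ 0.996981

0.996981


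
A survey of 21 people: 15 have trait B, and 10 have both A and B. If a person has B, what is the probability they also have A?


P(A|B) = P(A∩B)/P(B) = (10/21)/(15/21) = 10/15 = 2/3

2/3


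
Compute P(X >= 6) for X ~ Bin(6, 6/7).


P(X>=6) = P(X=6)
= 46656/117649
= 46656/117649

46656/117649


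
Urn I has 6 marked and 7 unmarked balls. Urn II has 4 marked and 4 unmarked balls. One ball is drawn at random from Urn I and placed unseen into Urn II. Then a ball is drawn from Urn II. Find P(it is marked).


P(transfer marked) = 6/13; P(transfer unmarked) = 7/13
If marked transferred: Urn II has 5 marked of 9, so P(marked|marked moved) = 5/9
If unmarked transferred: Urn II has 4 marked of 9, so P(marked|unmarked moved) = 4/9
By total probability: P(marked) = 6/13*5/9 + 7/13*4/9 = 58/117

58/117


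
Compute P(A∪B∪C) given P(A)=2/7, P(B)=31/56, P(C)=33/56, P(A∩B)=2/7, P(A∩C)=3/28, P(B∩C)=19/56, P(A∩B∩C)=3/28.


P(A∪B∪C) = P(A)+P(B)+P(C) - P(AB)-P(AC)-P(BC) + P(ABC)
= 2/7+31/56+33/56 - 2/7-3/28-19/56 + 3/28
= 45/56

45/56


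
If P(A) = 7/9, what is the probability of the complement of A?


P(A') = 1 - P(A) = 1 - 7/9 = 2/9

2/9


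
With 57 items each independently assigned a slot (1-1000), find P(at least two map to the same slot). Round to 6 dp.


P(all different) = prod((1000-i)/1000 for i=0..56) = 0.196531
P(at least one match) = 1 - 0.196531 = 0.803469

0.803469


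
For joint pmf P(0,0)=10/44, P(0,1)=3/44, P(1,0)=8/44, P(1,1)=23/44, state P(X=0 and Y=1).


Read from table: P(X=0, Y=1) = 3/44

3/44


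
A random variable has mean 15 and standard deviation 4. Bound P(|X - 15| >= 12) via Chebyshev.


k = 12/4 = 3
Chebyshev: P(|X-mu| >= k*sigma) <= 1/k^2 = 1/3^2 = 1/9

1/9


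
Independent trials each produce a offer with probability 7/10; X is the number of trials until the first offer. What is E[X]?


For geometric (trials until first success), E[X] = 1/p = 1/(7/10) = 10/7

10/7


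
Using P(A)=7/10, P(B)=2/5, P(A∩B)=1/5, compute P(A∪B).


P(A∪B) = P(A) + P(B) - P(A∩B)
= 7/10 + 2/5 - 1/5 = 9/10

9/10


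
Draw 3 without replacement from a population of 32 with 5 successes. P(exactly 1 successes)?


P(X=1) = C(5,1)*C(27,2) / C(32,3)
= 5*351 / 4960
= 1755/4960 = 351/992

351/992


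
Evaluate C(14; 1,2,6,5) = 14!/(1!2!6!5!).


14! = 87178291200
Denominator: 1!=1 * 2!=2 * 6!=720 * 5!=120
Coefficient = 87178291200 / 172800 = 504504

504504


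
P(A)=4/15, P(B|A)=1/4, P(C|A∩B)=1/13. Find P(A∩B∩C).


P(A∩B∩C) = P(A) * P(B|A) * P(C|A∩B)
= 4/15 * 1/4 * 1/13
= 1/15 * 1/13 = 1/195

1/195


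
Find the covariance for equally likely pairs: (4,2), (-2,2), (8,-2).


E[X]=10/3, E[Y]=2/3, E[XY]=-4
Cov(X,Y) = E[XY] - E[X]E[Y] = -4 - 10/3*2/3 = -56/9

-56/9


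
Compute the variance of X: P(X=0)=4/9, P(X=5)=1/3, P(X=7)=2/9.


E[X] = 29/9, E[X^2] = 173/9
Var(X) = E[X^2] - (E[X])^2 = 173/9 - (29/9)^2 = 716/81

716/81


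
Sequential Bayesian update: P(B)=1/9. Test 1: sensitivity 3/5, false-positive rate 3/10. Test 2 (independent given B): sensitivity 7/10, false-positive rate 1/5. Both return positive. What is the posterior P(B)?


After test 1: P(+) = 3/5*1/9 + 3/10*8/9 = 1/3
P(B|+) = (1/15)/(1/3) = 1/5
After test 2 (use post1 as new prior): P(+) = 7/10*1/5 + 1/5*4/5 = 3/10
P(B|+,+) = (7/50)/(3/10) = 7/15

7/15


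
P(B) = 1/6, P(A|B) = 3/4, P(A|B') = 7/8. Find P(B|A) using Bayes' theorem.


P(A) = P(A|B)P(B) + P(A|B')P(B') = 3/4*1/6 + 7/8*5/6 = 41/48
P(B|A) = P(A|B)P(B)/P(A) = (1/8)/(41/48) = 6/41

6/41


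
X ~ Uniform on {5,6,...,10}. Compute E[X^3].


E[X^3] = (1/6) * sum(x^3 for x=5..10)
= 2925/6 = 975/2

975/2


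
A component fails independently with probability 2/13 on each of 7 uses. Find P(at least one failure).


P(at least one) = 1 - P(none)
P(none) = (1 - 2/13)^7 = (11/13)^7 = 19487171/62748517
P(at least one) = 1 - 19487171/62748517 = 43261346/62748517

43261346/62748517


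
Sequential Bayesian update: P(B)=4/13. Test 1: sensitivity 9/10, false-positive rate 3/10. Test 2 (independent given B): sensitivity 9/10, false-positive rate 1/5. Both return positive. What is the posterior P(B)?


After test 1: P(+) = 9/10*4/13 + 3/10*9/13 = 63/130
P(B|+) = (18/65)/(63/130) = 4/7
After test 2 (use post1 as new prior): P(+) = 9/10*4/7 + 1/5*3/7 = 3/5
P(B|+,+) = (18/35)/(3/5) = 6/7

6/7


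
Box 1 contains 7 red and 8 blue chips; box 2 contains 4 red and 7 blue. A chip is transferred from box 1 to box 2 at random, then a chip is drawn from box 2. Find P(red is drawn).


P(transfer red) = 7/15; P(transfer blue) = 8/15
If red transferred: Urn II has 5 red of 12, so P(red|red moved) = 5/12
If blue transferred: Urn II has 4 red of 12, so P(red|blue moved) = 1/3
By total probability: P(red) = 7/15*5/12 + 8/15*1/3 = 67/180

67/180


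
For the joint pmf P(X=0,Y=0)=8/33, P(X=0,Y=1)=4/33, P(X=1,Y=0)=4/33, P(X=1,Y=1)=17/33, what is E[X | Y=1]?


P(Y=1) = 21/33
E[X|Y=1] = (0*4 + 1*17)/21 = 17/21

17/21


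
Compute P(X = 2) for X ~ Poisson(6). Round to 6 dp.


P(X=2) = e^(-6) * 6^2 / 2!
≈ 0.002478752177 * 36 / 2
≈ 0.044618

0.044618


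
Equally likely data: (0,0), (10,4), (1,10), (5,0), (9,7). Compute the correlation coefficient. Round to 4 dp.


Cov(X,Y) = 1.6000, Var(X) = 16.4000, Var(Y) = 15.3600
rho = Cov/(sqrt(VarX)*sqrt(VarY)) = 0.1008

0.1008


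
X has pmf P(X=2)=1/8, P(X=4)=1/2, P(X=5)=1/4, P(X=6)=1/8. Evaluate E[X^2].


E[X^2] = sum(x^2 * P(x))
= 4*1/8 + 16*1/2 + 25*1/4 + 36*1/8
= 77/4

77/4


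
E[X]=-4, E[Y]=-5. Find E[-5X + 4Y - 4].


E[-5X + 4Y - 4] = -5*E[X] + 4*E[Y] - 4
= (-5)*(-4) + (4)*(-5) + (-4)
= 20 - 20 - 4 = -4

-4


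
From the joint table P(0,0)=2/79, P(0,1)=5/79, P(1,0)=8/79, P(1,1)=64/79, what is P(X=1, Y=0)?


Read from table: P(X=1, Y=0) = 8/79

8/79


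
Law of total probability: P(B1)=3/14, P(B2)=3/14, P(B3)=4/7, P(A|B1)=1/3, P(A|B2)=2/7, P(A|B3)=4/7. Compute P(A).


P(A) = P(A|B1)P(B1) + P(A|B2)P(B2) + P(A|B3)P(B3)
= 1/3*3/14 + 2/7*3/14 + 4/7*4/7
= 1/14 + 3/49 + 16/49 = 45/98

45/98


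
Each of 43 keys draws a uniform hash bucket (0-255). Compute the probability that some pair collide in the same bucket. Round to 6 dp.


P(all different) = prod((256-i)/256 for i=0..42) = 0.023741
P(at least one match) = 1 - 0.023741 = 0.976259

0.976259


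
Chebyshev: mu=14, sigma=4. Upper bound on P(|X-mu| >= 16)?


k = 16/4 = 4
Chebyshev: P(|X-mu| >= k*sigma) <= 1/k^2 = 1/4^2 = 1/16

1/16


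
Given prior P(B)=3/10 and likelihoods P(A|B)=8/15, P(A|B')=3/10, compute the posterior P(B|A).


P(A) = P(A|B)P(B) + P(A|B')P(B') = 8/15*3/10 + 3/10*7/10 = 37/100
P(B|A) = P(A|B)P(B)/P(A) = (4/25)/(37/100) = 16/37

16/37


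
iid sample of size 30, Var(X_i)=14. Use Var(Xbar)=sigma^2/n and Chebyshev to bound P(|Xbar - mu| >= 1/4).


Var(Xbar) = Var(X)/n = 14/30
Chebyshev: P(|Xbar-mu| >= 1/4) <= Var(Xbar)/(1/4)^2 = (7/15)/(1/16) = 112/15
Bound exceeds 1, so trivial bound: 1

1


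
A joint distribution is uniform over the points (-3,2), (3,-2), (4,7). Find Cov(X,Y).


E[X]=4/3, E[Y]=7/3, E[XY]=16/3
Cov(X,Y) = E[XY] - E[X]E[Y] = 16/3 - 4/3*7/3 = 20/9

20/9


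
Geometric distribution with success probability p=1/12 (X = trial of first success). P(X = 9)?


P(X=9) = (1-p)^8 * p = (11/12)^8 * 1/12
= 214358881/429981696 * 1/12 = 214358881/5159780352

214358881/5159780352


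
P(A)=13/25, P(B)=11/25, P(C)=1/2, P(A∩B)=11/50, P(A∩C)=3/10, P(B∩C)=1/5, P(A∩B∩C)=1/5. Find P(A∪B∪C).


P(A∪B∪C) = P(A)+P(B)+P(C) - P(AB)-P(AC)-P(BC) + P(ABC)
= 13/25+11/25+1/2 - 11/50-3/10-1/5 + 1/5
= 47/50

47/50


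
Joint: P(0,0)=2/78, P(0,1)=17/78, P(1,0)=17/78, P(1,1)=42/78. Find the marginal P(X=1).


P(X=1) = P(1,0)+P(1,1) = 17/78 + 42/78 = 59/78

59/78


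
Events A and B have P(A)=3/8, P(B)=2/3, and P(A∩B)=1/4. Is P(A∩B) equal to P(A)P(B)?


P(A)*P(B) = 3/8*2/3 = 1/4
P(A∩B) = 1/4, which equals P(A)P(B), so independent

Yes, A and B are independent


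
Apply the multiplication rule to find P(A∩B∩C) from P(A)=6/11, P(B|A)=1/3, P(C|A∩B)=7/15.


P(A∩B∩C) = P(A) * P(B|A) * P(C|A∩B)
= 6/11 * 1/3 * 7/15
= 2/11 * 7/15 = 14/165

14/165


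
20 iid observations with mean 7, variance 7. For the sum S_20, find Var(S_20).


By independence, Var(S_n) = n*Var(X_1) = 20*7 = 140

140


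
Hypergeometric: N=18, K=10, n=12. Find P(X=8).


P(X=8) = C(10,8)*C(8,4) / C(18,12)
= 45*70 / 18564
= 3150/18564 = 75/442

75/442


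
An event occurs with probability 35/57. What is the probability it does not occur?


P(A') = 1 - P(A) = 1 - 35/57 = 22/57

22/57


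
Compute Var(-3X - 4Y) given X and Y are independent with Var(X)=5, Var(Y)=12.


Independence => Cov(X,Y)=0
Var(-3X - 4Y) = (-3)^2*Var(X) + (-4)^2*Var(Y)
= 9*5 + 16*12 = 237

237


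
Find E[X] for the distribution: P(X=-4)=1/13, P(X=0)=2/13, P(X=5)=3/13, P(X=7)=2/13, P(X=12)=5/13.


E[X] = sum(x * P(x))
= -4*1/13 + 0*2/13 + 5*3/13 + 7*2/13 + 12*5/13
= 85/13

85/13


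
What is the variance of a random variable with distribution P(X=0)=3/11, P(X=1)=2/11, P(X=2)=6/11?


E[X] = 14/11, E[X^2] = 26/11
Var(X) = E[X^2] - (E[X])^2 = 26/11 - (14/11)^2 = 90/121

90/121


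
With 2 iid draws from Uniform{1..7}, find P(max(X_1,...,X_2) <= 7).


P(max <= 7) = P(all X_i <= 7) = (P(X_1 <= 7))^2
= (7/7)^2 = 1^2 = 1

1


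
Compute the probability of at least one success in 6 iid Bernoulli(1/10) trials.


P(at least one) = 1 - P(none)
P(none) = (1 - 1/10)^6 = (9/10)^6 = 531441/1000000
P(at least one) = 1 - 531441/1000000 = 468559/1000000

468559/1000000


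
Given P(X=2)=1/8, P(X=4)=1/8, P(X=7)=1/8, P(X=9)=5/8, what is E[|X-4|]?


E[|X-4|] = sum(g(x)*P(x))
= 2*1/8 + 0*1/8 + 3*1/8 + 5*5/8
= 15/4

15/4


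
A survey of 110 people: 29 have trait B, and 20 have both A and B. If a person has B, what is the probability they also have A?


P(A|B) = P(A∩B)/P(B) = (20/110)/(29/110) = 20/29

20/29


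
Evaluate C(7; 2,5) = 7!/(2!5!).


7! = 5040
Denominator: 2!=2 * 5!=120
Coefficient = 5040 / 240 = 21

21


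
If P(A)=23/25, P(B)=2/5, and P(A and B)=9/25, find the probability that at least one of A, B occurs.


P(A∪B) = P(A) + P(B) - P(A∩B)
= 23/25 + 2/5 - 9/25 = 24/25

24/25


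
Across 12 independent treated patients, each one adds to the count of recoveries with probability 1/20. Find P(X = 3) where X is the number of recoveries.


P(X=3) = C(12,3) * p^3 * (1-p)^9
= 220 * 1/8000 * 322687697779/512000000000
= 3549564675569/204800000000000

3549564675569/204800000000000


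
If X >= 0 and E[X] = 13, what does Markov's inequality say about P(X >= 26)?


Markov: P(X >= a) <= E[X]/a
P(X >= 26) <= 13/26 = 1/2

1/2


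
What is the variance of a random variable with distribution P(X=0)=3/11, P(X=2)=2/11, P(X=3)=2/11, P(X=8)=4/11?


E[X] = 42/11, E[X^2] = 282/11
Var(X) = E[X^2] - (E[X])^2 = 282/11 - (42/11)^2 = 1338/121

1338/121


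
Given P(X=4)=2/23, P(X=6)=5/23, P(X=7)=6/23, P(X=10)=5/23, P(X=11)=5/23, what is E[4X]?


E[4X] = sum(g(x)*P(x))
= 16*2/23 + 24*5/23 + 28*6/23 + 40*5/23 + 44*5/23
= 740/23

740/23


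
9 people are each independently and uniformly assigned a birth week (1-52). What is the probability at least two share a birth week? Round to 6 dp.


P(all different) = prod((52-i)/52 for i=0..8) = 0.480255
P(at least one match) = 1 - 0.480255 = 0.519745

0.519745


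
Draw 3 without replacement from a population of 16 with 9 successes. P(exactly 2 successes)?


P(X=2) = C(9,2)*C(7,1) / C(16,3)
= 36*7 / 560
= 252/560 = 9/20

9/20


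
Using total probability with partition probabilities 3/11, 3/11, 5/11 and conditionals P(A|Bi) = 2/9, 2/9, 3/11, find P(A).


P(A) = P(A|B1)P(B1) + P(A|B2)P(B2) + P(A|B3)P(B3)
= 2/9*3/11 + 2/9*3/11 + 3/11*5/11
= 2/33 + 2/33 + 15/121 = 89/363

89/363


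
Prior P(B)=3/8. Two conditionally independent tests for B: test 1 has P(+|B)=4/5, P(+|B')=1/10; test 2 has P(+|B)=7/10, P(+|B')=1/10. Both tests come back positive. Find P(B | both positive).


After test 1: P(+) = 4/5*3/8 + 1/10*5/8 = 29/80
P(B|+) = (3/10)/(29/80) = 24/29
After test 2 (use post1 as new prior): P(+) = 7/10*24/29 + 1/10*5/29 = 173/290
P(B|+,+) = (84/145)/(173/290) = 168/173

168/173


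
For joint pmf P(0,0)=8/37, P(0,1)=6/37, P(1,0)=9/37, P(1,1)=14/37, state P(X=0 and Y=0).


Read from table: P(X=0, Y=0) = 8/37

8/37


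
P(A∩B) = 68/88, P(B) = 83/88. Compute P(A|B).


P(A|B) = P(A∩B)/P(B) = (68/88)/(83/88) = 68/83

68/83


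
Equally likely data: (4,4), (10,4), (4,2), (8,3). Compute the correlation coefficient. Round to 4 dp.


Cov(X,Y) = 0.8750, Var(X) = 6.7500, Var(Y) = 0.6875
rho = Cov/(sqrt(VarX)*sqrt(VarY)) = 0.4062

0.4062
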